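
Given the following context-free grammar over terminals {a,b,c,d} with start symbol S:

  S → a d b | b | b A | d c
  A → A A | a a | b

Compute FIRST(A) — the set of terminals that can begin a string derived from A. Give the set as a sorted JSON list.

FIRST iteration:
[1]
  A via A→a a: +{a}
  A via A→b: +{b}
  S via S→a d b: +{a}
  S via S→b: +{b}
  S via S→d c: +{d}
  FIRST(S)={a,b,d}  FIRST(A)={a,b}
[2] (stable)
  FIRST(S)={a,b,d}  FIRST(A)={a,b}

FIRST(A) = ["a", "b"]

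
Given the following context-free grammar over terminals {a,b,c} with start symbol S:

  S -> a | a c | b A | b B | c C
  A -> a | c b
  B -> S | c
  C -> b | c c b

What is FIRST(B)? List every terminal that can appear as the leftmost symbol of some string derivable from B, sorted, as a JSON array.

FIRST iteration:
iter 1:
  A via A→a: +{a}
  A via A→c b: +{c}
  B via B→c: +{c}
  C via C→b: +{b}
  C via C→c c b: +{c}
  S via S→a: +{a}
  S via S→b A: +{b}
  S via S→c C: +{c}
  S: {a,b,c}  A: {a,c}  B: {c}  C: {b,c}
iter 2:
  B via B→S: +{a,b}
  S: {a,b,c}  A: {a,c}  B: {a,b,c}  C: {b,c}
iter 3: — fixpoint
  S: {a,b,c}  A: {a,c}  B: {a,b,c}  C: {b,c}

FIRST(B) = ["a", "b", "c"]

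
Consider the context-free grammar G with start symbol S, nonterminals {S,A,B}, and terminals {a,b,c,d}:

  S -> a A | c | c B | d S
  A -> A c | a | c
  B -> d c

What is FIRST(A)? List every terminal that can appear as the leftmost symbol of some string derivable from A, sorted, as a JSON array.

Compute FIRST by fixpoint:
iter 1:
  A via A→a: +{a}
  A via A→c: +{c}
  B via B→d c: +{d}
  S via S→a A: +{a}
  S via S→c: +{c}
  S via S→d S: +{d}
  S: {a,c,d}  A: {a,c}  B: {d}
iter 2: — fixpoint
  S: {a,c,d}  A: {a,c}  B: {d}

FIRST(A) = ["a", "c"]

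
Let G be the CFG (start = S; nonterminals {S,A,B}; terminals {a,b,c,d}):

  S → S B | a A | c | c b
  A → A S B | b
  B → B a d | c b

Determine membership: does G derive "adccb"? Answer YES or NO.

CNF form of G:
  S -> S B | T0 A | T2 T3 | c
  A -> A X4 | b
  B -> B X5 | T2 T3
  T0 -> a
  T1 -> d
  T2 -> c
  T3 -> b
  X4 -> S B
  X5 -> T0 T1

CYK fill:
  [0..0]={T0}  "a"  orig:{}
  [1..1]={T1}  "d"  orig:{}
  [2..2]={S,T2}  "c"  orig:{S}
  [3..3]={S,T2}  "c"  orig:{S}
  [4..4]={A,T3}  "b"  orig:{A}
  [0..1]={X5}  "ad"  orig:{}
  [1..2]=∅  "dc"
  [2..3]=∅  "cc"
  [3..4]={B,S}  "cb"
  [0..2]=∅  "adc"
  [1..3]=∅  "dcc"
  [2..4]={S,X4}  "ccb"  orig:{S}
  [0..3]=∅  "adcc"
  [1..4]=∅  "dccb"
  [0..4]=∅  "adccb"

S ∉ T[0,4] ⇒ NO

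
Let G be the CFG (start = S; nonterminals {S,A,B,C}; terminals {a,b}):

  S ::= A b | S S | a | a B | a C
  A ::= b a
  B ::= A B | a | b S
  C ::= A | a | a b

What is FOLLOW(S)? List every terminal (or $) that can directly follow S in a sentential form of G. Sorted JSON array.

FIRST sets, iterate to fixpoint:
round 1:
  A via A→b a: +{b}
  B via B→A B: +{b}
  B via B→a: +{a}
  C via C→A: +{b}
  C via C→a: +{a}
  S via S→A b: +{b}
  S via S→a: +{a}
  S: {a,b}  A: {b}  B: {a,b}  C: {a,b}
round 2: (stable)
  S: {a,b}  A: {b}  B: {a,b}  C: {a,b}

Compute FOLLOW by fixpoint:
initialize: $ ∈ FOLLOW(S)
[1]
  B→A B: FOLLOW(A) ⊇ FIRST(B) = {a,b}; new: +{a,b}
  S→S S: FOLLOW(S) ⊇ FIRST(S) = {a,b}; new: +{a,b}
  S→a B: FOLLOW(B) ⊇ FOLLOW(S) ⊇ {$,a,b}; new: +{$,a,b}
  S→a C: FOLLOW(C) ⊇ FOLLOW(S) ⊇ {$,a,b}; new: +{$,a,b}
  FOLLOW[S]={$,a,b}  FOLLOW[A]={a,b}  FOLLOW[B]={$,a,b}  FOLLOW[C]={$,a,b}
[2]
  C→A: FOLLOW(A) ⊇ FOLLOW(C) ⊇ {$,a,b}; new: +{$}
  FOLLOW[S]={$,a,b}  FOLLOW[A]={$,a,b}  FOLLOW[B]={$,a,b}  FOLLOW[C]={$,a,b}
[3] (stable)
  FOLLOW[S]={$,a,b}  FOLLOW[A]={$,a,b}  FOLLOW[B]={$,a,b}  FOLLOW[C]={$,a,b}

FOLLOW(S) = ["$", "a", "b"]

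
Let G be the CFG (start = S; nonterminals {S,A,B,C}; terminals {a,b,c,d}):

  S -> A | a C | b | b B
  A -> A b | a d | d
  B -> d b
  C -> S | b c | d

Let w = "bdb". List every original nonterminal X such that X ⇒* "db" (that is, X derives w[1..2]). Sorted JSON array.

CNF form of G:
  S -> A T0 | T0 B | T1 C | T1 T2 | b | d
  A -> A T0 | T1 T2 | d
  B -> T2 T0
  C -> A T0 | T0 B | T0 T3 | T1 C | T1 T2 | b | d
  T0 -> b
  T1 -> a
  T2 -> d
  T3 -> c

CYK table (by increasing span) (cells [i..j] with 1 ≤ i ≤ j ≤ 2 only):
  [1..1]={A,C,S,T2}  "d"  orig:{A,C,S}
  [2..2]={C,S,T0}  "b"  orig:{C,S}
  [1..2]={A,B,C,S}  "db"

Original NTs in T[1,2] deriving "db": ["A", "B", "C", "S"]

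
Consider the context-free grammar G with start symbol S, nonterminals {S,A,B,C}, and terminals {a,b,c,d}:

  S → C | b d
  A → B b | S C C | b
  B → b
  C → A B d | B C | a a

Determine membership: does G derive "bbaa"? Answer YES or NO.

Convert to CNF:
  S -> A X5 | B C | T0 T1 | T2 T2
  A -> B T0 | S X3 | b
  B -> b
  C -> A X4 | B C | T2 T2
  T0 -> b
  T1 -> d
  T2 -> a
  X3 -> C C
  X4 -> B T1
  X5 -> B T1

CYK table (by increasing span):
  cell(0,0) b: {A,B,T0}  orig:{A,B}
  cell(1,1) b: {A,B,T0}  orig:{A,B}
  cell(2,2) a: {T2}  orig:{}
  cell(3,3) a: {T2}  orig:{}
  cell(0,1) bb: {A}
  cell(1,2) ba: ∅
  cell(2,3) aa: {C,S}
  cell(0,2) bba: ∅
  cell(1,3) baa: {C,S}
  cell(0,3) bbaa: {C,S}

S ∈ T[0,3] ⇒ YES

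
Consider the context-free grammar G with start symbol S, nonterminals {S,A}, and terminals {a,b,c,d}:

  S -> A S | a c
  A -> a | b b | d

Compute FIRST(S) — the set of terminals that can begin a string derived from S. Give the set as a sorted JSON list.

Compute FIRST by fixpoint:
pass 1:
  A via A→a: +{a}
  A via A→b b: +{b}
  A via A→d: +{d}
  S via S→A S: +{a,b,d}
  FIRST(S)={a,b,d}  FIRST(A)={a,b,d}
pass 2: — fixpoint
  FIRST(S)={a,b,d}  FIRST(A)={a,b,d}

FIRST(S) = ["a", "b", "d"]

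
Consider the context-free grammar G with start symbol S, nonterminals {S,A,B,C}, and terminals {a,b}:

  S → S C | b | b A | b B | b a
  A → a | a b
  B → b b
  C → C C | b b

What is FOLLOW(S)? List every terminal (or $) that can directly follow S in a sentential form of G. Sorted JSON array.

Compute FIRST by fixpoint:
iter 1:
  A via A→a: +{a}
  B via B→b b: +{b}
  C via C→b b: +{b}
  S via S→b: +{b}
  FIRST[S]={b}  FIRST[A]={a}  FIRST[B]={b}  FIRST[C]={b}
iter 2: (stable)
  FIRST[S]={b}  FIRST[A]={a}  FIRST[B]={b}  FIRST[C]={b}

Compute FOLLOW by fixpoint:
seed FOLLOW(S) with $
[1]
  C→C C: FOLLOW(C) ⊇ FIRST(C) = {b}; new: +{b}
  S→S C: FOLLOW(S) ⊇ FIRST(C) = {b}; new: +{b}
  S→S C: FOLLOW(C) ⊇ FOLLOW(S) ⊇ {$,b}; new: +{$}
  S→b A: FOLLOW(A) ⊇ FOLLOW(S) ⊇ {$,b}; new: +{$,b}
  S→b B: FOLLOW(B) ⊇ FOLLOW(S) ⊇ {$,b}; new: +{$,b}
  FOLLOW[S]={$,b}  FOLLOW[A]={$,b}  FOLLOW[B]={$,b}  FOLLOW[C]={$,b}
[2] (no change)
  FOLLOW[S]={$,b}  FOLLOW[A]={$,b}  FOLLOW[B]={$,b}  FOLLOW[C]={$,b}

FOLLOW(S) = ["$", "b"]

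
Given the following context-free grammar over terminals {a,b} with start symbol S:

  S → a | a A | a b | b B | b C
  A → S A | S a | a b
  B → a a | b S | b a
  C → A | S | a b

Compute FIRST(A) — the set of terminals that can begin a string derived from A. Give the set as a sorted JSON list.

Compute FIRST by fixpoint:
round 1:
  A via A→a b: +{a}
  B via B→a a: +{a}
  B via B→b S: +{b}
  C via C→A: +{a}
  S via S→a: +{a}
  S via S→b B: +{b}
  FIRST[S]={a,b}  FIRST[A]={a}  FIRST[B]={a,b}  FIRST[C]={a}
round 2:
  A via A→S A: +{b}
  C via C→A: +{b}
  FIRST[S]={a,b}  FIRST[A]={a,b}  FIRST[B]={a,b}  FIRST[C]={a,b}
round 3: (no change)
  FIRST[S]={a,b}  FIRST[A]={a,b}  FIRST[B]={a,b}  FIRST[C]={a,b}

FIRST(A) = ["a", "b"]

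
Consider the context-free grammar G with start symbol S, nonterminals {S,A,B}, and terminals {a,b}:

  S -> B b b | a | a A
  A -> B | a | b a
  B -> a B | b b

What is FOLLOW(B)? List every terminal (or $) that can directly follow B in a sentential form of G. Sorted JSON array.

FIRST iteration:
[1]
  A via A→a: +{a}
  A via A→b a: +{b}
  B via B→a B: +{a}
  B via B→b b: +{b}
  S via S→B b b: +{a,b}
  FIRST[S]={a,b}  FIRST[A]={a,b}  FIRST[B]={a,b}
[2] (no change)
  FIRST[S]={a,b}  FIRST[A]={a,b}  FIRST[B]={a,b}

FOLLOW sets:
initialize: $ ∈ FOLLOW(S)
[1]
  S→B b b: FOLLOW(B) ⊇ FIRST(b) = {b}; new: +{b}
  S→a A: FOLLOW(A) ⊇ FOLLOW(S) ⊇ {$}; new: +{$}
  FOLLOW(S)={$}  FOLLOW(A)={$}  FOLLOW(B)={b}
[2]
  A→B: FOLLOW(B) ⊇ FOLLOW(A) ⊇ {$}; new: +{$}
  FOLLOW(S)={$}  FOLLOW(A)={$}  FOLLOW(B)={$,b}
[3] — fixpoint
  FOLLOW(S)={$}  FOLLOW(A)={$}  FOLLOW(B)={$,b}

FOLLOW(B) = ["$", "b"]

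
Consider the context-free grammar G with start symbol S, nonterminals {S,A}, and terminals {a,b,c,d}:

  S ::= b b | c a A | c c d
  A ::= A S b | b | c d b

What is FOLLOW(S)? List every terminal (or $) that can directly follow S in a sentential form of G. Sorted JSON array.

FIRST iteration:
iter 1:
  A via A→b: +{b}
  A via A→c d b: +{c}
  S via S→b b: +{b}
  S via S→c a A: +{c}
  FIRST[S]={b,c}  FIRST[A]={b,c}
iter 2: — fixpoint
  FIRST[S]={b,c}  FIRST[A]={b,c}

FOLLOW sets:
seed FOLLOW(S) with $
[1]
  A→A S b: FOLLOW(A) ⊇ FIRST(S) = {b,c}; new: +{b,c}
  A→A S b: FOLLOW(S) ⊇ FIRST(b) = {b}; new: +{b}
  S→c a A: FOLLOW(A) ⊇ FOLLOW(S) ⊇ {$,b}; new: +{$}
  S: {$,b}  A: {$,b,c}
[2] done
  S: {$,b}  A: {$,b,c}

FOLLOW(S) = ["$", "b"]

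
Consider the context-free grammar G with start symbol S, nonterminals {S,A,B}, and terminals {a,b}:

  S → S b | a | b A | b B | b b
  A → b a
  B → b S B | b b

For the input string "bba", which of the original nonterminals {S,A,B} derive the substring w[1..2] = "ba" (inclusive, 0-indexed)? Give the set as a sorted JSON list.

CNF form of G:
  S -> S T0 | T0 A | T0 B | T0 T0 | a
  A -> T0 T1
  B -> T0 T0 | T0 X2
  T0 -> b
  T1 -> a
  X2 -> S B

CYK fill — only the sub-triangle for w[1..2]:
  [1..1]={T0}  "b"  orig:{}
  [2..2]={S,T1}  "a"  orig:{S}
  [1..2]={A}  "ba"

Original NTs in T[1,2] deriving "ba": ["A"]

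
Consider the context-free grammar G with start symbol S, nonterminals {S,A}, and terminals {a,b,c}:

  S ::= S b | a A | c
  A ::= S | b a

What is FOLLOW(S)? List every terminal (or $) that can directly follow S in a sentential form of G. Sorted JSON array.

FIRST sets, iterate to fixpoint:
pass 1:
  A via A→b a: +{b}
  S via S→a A: +{a}
  S via S→c: +{c}
  S: {a,c}  A: {b}
pass 2:
  A via A→S: +{a,c}
  S: {a,c}  A: {a,b,c}
pass 3: (stable)
  S: {a,c}  A: {a,b,c}

Compute FOLLOW by fixpoint:
FOLLOW(S) := {$}
iter 1:
  S→S b: FOLLOW(S) ⊇ FIRST(b) = {b}; new: +{b}
  S→a A: FOLLOW(A) ⊇ FOLLOW(S) ⊇ {$,b}; new: +{$,b}
  FOLLOW(S)={$,b}  FOLLOW(A)={$,b}
iter 2: (stable)
  FOLLOW(S)={$,b}  FOLLOW(A)={$,b}

FOLLOW(S) = ["$", "b"]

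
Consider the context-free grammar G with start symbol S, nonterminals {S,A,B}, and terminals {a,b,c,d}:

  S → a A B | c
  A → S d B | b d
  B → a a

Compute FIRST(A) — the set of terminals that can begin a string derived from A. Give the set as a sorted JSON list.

FIRST iteration:
round 1:
  A via A→b d: +{b}
  B via B→a a: +{a}
  S via S→a A B: +{a}
  S via S→c: +{c}
  FIRST(S)={a,c}  FIRST(A)={b}  FIRST(B)={a}
round 2:
  A via A→S d B: +{a,c}
  FIRST(S)={a,c}  FIRST(A)={a,b,c}  FIRST(B)={a}
round 3: (no change)
  FIRST(S)={a,c}  FIRST(A)={a,b,c}  FIRST(B)={a}

FIRST(A) = ["a", "b", "c"]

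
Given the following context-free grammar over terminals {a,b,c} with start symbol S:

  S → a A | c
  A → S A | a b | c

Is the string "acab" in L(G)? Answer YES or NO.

CNF form of G:
  S -> T0 A | c
  A -> S A | T0 T1 | c
  T0 -> a
  T1 -> b

Fill CYK table bottom-up:
  T[0,0] 'a' = {T0}  orig:{}
  T[1,1] 'c' = {A,S}
  T[2,2] 'a' = {T0}  orig:{}
  T[3,3] 'b' = {T1}  orig:{}
  T[0,1] 'ac' = {S}
  T[1,2] 'ca' = ∅
  T[2,3] 'ab' = {A}
  T[0,2] 'aca' = ∅
  T[1,3] 'cab' = {A}
  T[0,3] 'acab' = {A,S}

S ∈ T[0,3] ⇒ YES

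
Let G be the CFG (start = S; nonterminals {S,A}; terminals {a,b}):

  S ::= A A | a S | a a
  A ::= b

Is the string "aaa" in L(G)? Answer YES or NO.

CNF form of G:
  S -> A A | T0 S | T0 T0
  A -> b
  T0 -> a

CYK fill:
  cell(0,0) a: {T0}  orig:{}
  cell(1,1) a: {T0}  orig:{}
  cell(2,2) a: {T0}  orig:{}
  cell(0,1) aa: {S}
  cell(1,2) aa: {S}
  cell(0,2) aaa: {S}

S ∈ T[0,2] ⇒ YES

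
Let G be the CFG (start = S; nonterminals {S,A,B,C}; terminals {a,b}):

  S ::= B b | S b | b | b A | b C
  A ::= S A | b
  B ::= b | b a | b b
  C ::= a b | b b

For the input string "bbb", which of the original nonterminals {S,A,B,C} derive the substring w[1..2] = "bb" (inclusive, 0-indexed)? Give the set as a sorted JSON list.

CNF form of G:
  S -> B T0 | S T0 | T0 A | T0 C | b
  A -> S A | b
  B -> T0 T0 | T0 T1 | b
  C -> T0 T0 | T1 T0
  T0 -> b
  T1 -> a

CYK table (by increasing span) — only the sub-triangle for w[1..2]:
  cell(1,1) b: {A,B,S,T0}  orig:{A,B,S}
  cell(2,2) b: {A,B,S,T0}  orig:{A,B,S}
  cell(1,2) bb: {A,B,C,S}

Original NTs in T[1,2] deriving "bb": ["A", "B", "C", "S"]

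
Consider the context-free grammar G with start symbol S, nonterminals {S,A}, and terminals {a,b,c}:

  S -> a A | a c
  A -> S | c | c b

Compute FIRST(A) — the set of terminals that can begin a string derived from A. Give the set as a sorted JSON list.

FIRST sets, iterate to fixpoint:
[1]
  A via A→c: +{c}
  S via S→a A: +{a}
  FIRST(S)={a}  FIRST(A)={c}
[2]
  A via A→S: +{a}
  FIRST(S)={a}  FIRST(A)={a,c}
[3] (no change)
  FIRST(S)={a}  FIRST(A)={a,c}

FIRST(A) = ["a", "c"]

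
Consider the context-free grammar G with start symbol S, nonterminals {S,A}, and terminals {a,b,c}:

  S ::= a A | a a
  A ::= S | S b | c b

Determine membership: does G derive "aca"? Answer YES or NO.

CNF form of G:
  S -> T1 A | T1 T1
  A -> S T0 | T1 A | T1 T1 | T2 T0
  T0 -> b
  T1 -> a
  T2 -> c

Fill CYK table bottom-up:
  T[0,0] 'a' = {T1}  orig:{}
  T[1,1] 'c' = {T2}  orig:{}
  T[2,2] 'a' = {T1}  orig:{}
  T[0,1] 'ac' = ∅
  T[1,2] 'ca' = ∅
  T[0,2] 'aca' = ∅

S ∉ T[0,2] ⇒ NO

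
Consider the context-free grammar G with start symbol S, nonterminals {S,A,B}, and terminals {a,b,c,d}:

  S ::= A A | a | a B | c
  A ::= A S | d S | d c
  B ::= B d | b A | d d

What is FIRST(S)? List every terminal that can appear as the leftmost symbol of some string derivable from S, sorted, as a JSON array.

Compute FIRST by fixpoint:
[1]
  A via A→d S: +{d}
  B via B→b A: +{b}
  B via B→d d: +{d}
  S via S→A A: +{d}
  S via S→a: +{a}
  S via S→c: +{c}
  FIRST(S)={a,c,d}  FIRST(A)={d}  FIRST(B)={b,d}
[2] — fixpoint
  FIRST(S)={a,c,d}  FIRST(A)={d}  FIRST(B)={b,d}

FIRST(S) = ["a", "c", "d"]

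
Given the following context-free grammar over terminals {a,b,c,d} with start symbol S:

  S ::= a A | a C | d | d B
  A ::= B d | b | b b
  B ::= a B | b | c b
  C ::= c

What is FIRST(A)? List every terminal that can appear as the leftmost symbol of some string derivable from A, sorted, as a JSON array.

FIRST iteration:
pass 1:
  A via A→b: +{b}
  B via B→a B: +{a}
  B via B→b: +{b}
  B via B→c b: +{c}
  C via C→c: +{c}
  S via S→a A: +{a}
  S via S→d: +{d}
  S: {a,d}  A: {b}  B: {a,b,c}  C: {c}
pass 2:
  A via A→B d: +{a,c}
  S: {a,d}  A: {a,b,c}  B: {a,b,c}  C: {c}
pass 3: (stable)
  S: {a,d}  A: {a,b,c}  B: {a,b,c}  C: {c}

FIRST(A) = ["a", "b", "c"]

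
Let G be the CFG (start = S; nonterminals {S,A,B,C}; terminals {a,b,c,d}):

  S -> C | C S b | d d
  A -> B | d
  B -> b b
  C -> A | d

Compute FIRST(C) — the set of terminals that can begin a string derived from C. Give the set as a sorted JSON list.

FIRST iteration:
round 1:
  A via A→d: +{d}
  B via B→b b: +{b}
  C via C→A: +{d}
  S via S→C: +{d}
  S: {d}  A: {d}  B: {b}  C: {d}
round 2:
  A via A→B: +{b}
  C via C→A: +{b}
  S via S→C: +{b}
  S: {b,d}  A: {b,d}  B: {b}  C: {b,d}
round 3: done
  S: {b,d}  A: {b,d}  B: {b}  C: {b,d}

FIRST(C) = ["b", "d"]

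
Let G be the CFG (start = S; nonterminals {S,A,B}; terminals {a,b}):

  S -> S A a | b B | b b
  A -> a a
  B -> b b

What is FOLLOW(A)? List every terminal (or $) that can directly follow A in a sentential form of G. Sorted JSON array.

FIRST iteration:
round 1:
  A via A→a a: +{a}
  B via B→b b: +{b}
  S via S→b B: +{b}
  S: {b}  A: {a}  B: {b}
round 2: done
  S: {b}  A: {a}  B: {b}

Compute FOLLOW by fixpoint:
FOLLOW(S) := {$}
round 1:
  S→S A a: FOLLOW(S) ⊇ FIRST(A) = {a}; new: +{a}
  S→S A a: FOLLOW(A) ⊇ FIRST(a) = {a}; new: +{a}
  S→b B: FOLLOW(B) ⊇ FOLLOW(S) ⊇ {$,a}; new: +{$,a}
  FOLLOW(S)={$,a}  FOLLOW(A)={a}  FOLLOW(B)={$,a}
round 2: (stable)
  FOLLOW(S)={$,a}  FOLLOW(A)={a}  FOLLOW(B)={$,a}

FOLLOW(A) = ["a"]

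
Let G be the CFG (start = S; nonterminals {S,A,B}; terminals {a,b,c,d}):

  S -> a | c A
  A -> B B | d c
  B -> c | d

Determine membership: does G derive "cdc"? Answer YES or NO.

Convert to CNF:
  S -> T1 A | a
  A -> B B | T0 T1
  B -> c | d
  T0 -> d
  T1 -> c

Fill CYK table bottom-up:
  [0..0]={B,T1}  "c"  orig:{B}
  [1..1]={B,T0}  "d"  orig:{B}
  [2..2]={B,T1}  "c"  orig:{B}
  [0..1]={A}  "cd"
  [1..2]={A}  "dc"
  [0..2]={S}  "cdc"

S ∈ T[0,2] ⇒ YES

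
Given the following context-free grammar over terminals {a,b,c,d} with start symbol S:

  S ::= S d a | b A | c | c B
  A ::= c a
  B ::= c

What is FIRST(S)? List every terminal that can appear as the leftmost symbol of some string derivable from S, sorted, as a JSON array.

FIRST iteration:
[1]
  A via A→c a: +{c}
  B via B→c: +{c}
  S via S→b A: +{b}
  S via S→c: +{c}
  FIRST[S]={b,c}  FIRST[A]={c}  FIRST[B]={c}
[2] done
  FIRST[S]={b,c}  FIRST[A]={c}  FIRST[B]={c}

FIRST(S) = ["b", "c"]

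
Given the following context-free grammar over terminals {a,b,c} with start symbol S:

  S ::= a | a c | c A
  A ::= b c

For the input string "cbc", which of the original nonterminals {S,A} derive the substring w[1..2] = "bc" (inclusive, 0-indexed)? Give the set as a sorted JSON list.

Convert to CNF:
  S -> T1 A | T2 T1 | a
  A -> T0 T1
  T0 -> b
  T1 -> c
  T2 -> a

CYK table (by increasing span), restricted to cells inside w[1..2]:
  [1..1]={T0}  "b"  orig:{}
  [2..2]={T1}  "c"  orig:{}
  [1..2]={A}  "bc"

Original NTs in T[1,2] deriving "bc": ["A"]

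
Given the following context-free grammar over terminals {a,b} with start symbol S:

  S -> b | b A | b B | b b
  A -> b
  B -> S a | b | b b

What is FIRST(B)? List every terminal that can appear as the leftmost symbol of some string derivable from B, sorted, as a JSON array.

FIRST iteration:
pass 1:
  A via A→b: +{b}
  B via B→b: +{b}
  S via S→b: +{b}
  FIRST(S)={b}  FIRST(A)={b}  FIRST(B)={b}
pass 2: done
  FIRST(S)={b}  FIRST(A)={b}  FIRST(B)={b}

FIRST(B) = ["b"]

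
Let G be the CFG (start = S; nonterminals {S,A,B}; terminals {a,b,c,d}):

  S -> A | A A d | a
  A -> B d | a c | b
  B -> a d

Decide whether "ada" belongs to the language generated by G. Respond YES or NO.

CNF form of G:
  S -> A X3 | B T0 | T1 T2 | a | b
  A -> B T0 | T1 T2 | b
  B -> T1 T0
  T0 -> d
  T1 -> a
  T2 -> c
  X3 -> A T0

CYK fill:
  cell(0,0) a: {S,T1}  orig:{S}
  cell(1,1) d: {T0}  orig:{}
  cell(2,2) a: {S,T1}  orig:{S}
  cell(0,1) ad: {B}
  cell(1,2) da: ∅
  cell(0,2) ada: ∅

S ∉ T[0,2] ⇒ NO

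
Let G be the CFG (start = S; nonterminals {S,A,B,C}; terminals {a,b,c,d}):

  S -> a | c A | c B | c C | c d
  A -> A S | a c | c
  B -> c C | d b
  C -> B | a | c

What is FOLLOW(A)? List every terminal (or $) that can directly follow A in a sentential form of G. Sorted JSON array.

Compute FIRST by fixpoint:
pass 1:
  A via A→a c: +{a}
  A via A→c: +{c}
  B via B→c C: +{c}
  B via B→d b: +{d}
  C via C→B: +{c,d}
  C via C→a: +{a}
  S via S→a: +{a}
  S via S→c A: +{c}
  FIRST[S]={a,c}  FIRST[A]={a,c}  FIRST[B]={c,d}  FIRST[C]={a,c,d}
pass 2: — fixpoint
  FIRST[S]={a,c}  FIRST[A]={a,c}  FIRST[B]={c,d}  FIRST[C]={a,c,d}

FOLLOW iteration:
seed FOLLOW(S) with $
[1]
  A→A S: FOLLOW(A) ⊇ FIRST(S) = {a,c}; new: +{a,c}
  A→A S: FOLLOW(S) ⊇ FOLLOW(A) ⊇ {a,c}; new: +{a,c}
  S→c A: FOLLOW(A) ⊇ FOLLOW(S) ⊇ {$,a,c}; new: +{$}
  S→c B: FOLLOW(B) ⊇ FOLLOW(S) ⊇ {$,a,c}; new: +{$,a,c}
  S→c C: FOLLOW(C) ⊇ FOLLOW(S) ⊇ {$,a,c}; new: +{$,a,c}
  S: {$,a,c}  A: {$,a,c}  B: {$,a,c}  C: {$,a,c}
[2] done
  S: {$,a,c}  A: {$,a,c}  B: {$,a,c}  C: {$,a,c}

FOLLOW(A) = ["$", "a", "c"]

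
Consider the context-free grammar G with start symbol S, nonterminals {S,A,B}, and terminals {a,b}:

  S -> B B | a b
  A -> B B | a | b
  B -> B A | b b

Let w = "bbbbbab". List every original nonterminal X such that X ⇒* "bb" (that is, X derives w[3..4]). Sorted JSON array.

Convert to CNF:
  S -> B B | T1 T0
  A -> B B | a | b
  B -> B A | T0 T0
  T0 -> b
  T1 -> a

Fill CYK table bottom-up, restricted to cells inside w[3..4]:
  cell(3,3) b: {A,T0}  orig:{A}
  cell(4,4) b: {A,T0}  orig:{A}
  cell(3,4) bb: {B}

Original NTs in T[3,4] deriving "bb": ["B"]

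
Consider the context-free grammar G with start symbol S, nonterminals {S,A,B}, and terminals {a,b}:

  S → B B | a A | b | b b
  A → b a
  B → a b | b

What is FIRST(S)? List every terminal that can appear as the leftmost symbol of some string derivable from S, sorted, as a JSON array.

FIRST iteration:
[1]
  A via A→b a: +{b}
  B via B→a b: +{a}
  B via B→b: +{b}
  S via S→B B: +{a,b}
  FIRST(S)={a,b}  FIRST(A)={b}  FIRST(B)={a,b}
[2] (no change)
  FIRST(S)={a,b}  FIRST(A)={b}  FIRST(B)={a,b}

FIRST(S) = ["a", "b"]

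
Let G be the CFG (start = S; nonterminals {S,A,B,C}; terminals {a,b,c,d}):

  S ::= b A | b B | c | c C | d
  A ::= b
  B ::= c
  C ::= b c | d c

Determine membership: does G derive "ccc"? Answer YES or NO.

Convert to CNF:
  S -> T0 A | T0 B | T1 C | c | d
  A -> b
  B -> c
  C -> T0 T1 | T2 T1
  T0 -> b
  T1 -> c
  T2 -> d

Fill CYK table bottom-up:
  cell(0,0) c: {B,S,T1}  orig:{B,S}
  cell(1,1) c: {B,S,T1}  orig:{B,S}
  cell(2,2) c: {B,S,T1}  orig:{B,S}
  cell(0,1) cc: ∅
  cell(1,2) cc: ∅
  cell(0,2) ccc: ∅

S ∉ T[0,2] ⇒ NO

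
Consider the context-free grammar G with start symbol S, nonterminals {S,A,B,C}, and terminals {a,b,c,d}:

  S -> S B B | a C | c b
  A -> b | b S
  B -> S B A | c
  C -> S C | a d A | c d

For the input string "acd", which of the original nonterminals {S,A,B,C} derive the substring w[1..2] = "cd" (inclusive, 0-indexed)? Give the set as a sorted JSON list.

Convert to CNF:
  S -> S X6 | T1 C | T3 T0
  A -> T0 S | b
  B -> S X4 | c
  C -> S C | T1 X5 | T3 T2
  T0 -> b
  T1 -> a
  T2 -> d
  T3 -> c
  X4 -> B A
  X5 -> T2 A
  X6 -> B B

CYK table (by increasing span) (cells [i..j] with 1 ≤ i ≤ j ≤ 2 only):
  T[1,1] 'c' = {B,T3}  orig:{B}
  T[2,2] 'd' = {T2}  orig:{}
  T[1,2] 'cd' = {C}

Original NTs in T[1,2] deriving "cd": ["C"]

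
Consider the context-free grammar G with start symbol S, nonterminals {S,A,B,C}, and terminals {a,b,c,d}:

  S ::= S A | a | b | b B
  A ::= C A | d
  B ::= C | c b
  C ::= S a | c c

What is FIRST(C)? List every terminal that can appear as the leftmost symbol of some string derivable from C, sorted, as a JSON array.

FIRST sets, iterate to fixpoint:
pass 1:
  A via A→d: +{d}
  B via B→c b: +{c}
  C via C→c c: +{c}
  S via S→a: +{a}
  S via S→b: +{b}
  S: {a,b}  A: {d}  B: {c}  C: {c}
pass 2:
  A via A→C A: +{c}
  C via C→S a: +{a,b}
  S: {a,b}  A: {c,d}  B: {c}  C: {a,b,c}
pass 3:
  A via A→C A: +{a,b}
  B via B→C: +{a,b}
  S: {a,b}  A: {a,b,c,d}  B: {a,b,c}  C: {a,b,c}
pass 4: (stable)
  S: {a,b}  A: {a,b,c,d}  B: {a,b,c}  C: {a,b,c}

FIRST(C) = ["a", "b", "c"]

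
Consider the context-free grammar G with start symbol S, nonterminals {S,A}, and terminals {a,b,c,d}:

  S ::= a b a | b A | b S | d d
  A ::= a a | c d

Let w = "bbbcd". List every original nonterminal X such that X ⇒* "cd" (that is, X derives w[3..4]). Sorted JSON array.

CNF form of G:
  S -> T0 X4 | T2 T2 | T3 A | T3 S
  A -> T0 T0 | T1 T2
  T0 -> a
  T1 -> c
  T2 -> d
  T3 -> b
  X4 -> T3 T0

CYK table (by increasing span) — only the sub-triangle for w[3..4]:
  [3..3]={T1}  "c"  orig:{}
  [4..4]={T2}  "d"  orig:{}
  [3..4]={A}  "cd"

Original NTs in T[3,4] deriving "cd": ["A"]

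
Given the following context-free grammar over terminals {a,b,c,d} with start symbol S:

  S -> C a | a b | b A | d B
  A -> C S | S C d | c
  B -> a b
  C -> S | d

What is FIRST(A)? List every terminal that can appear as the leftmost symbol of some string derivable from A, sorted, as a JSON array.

FIRST iteration:
round 1:
  A via A→c: +{c}
  B via B→a b: +{a}
  C via C→d: +{d}
  S via S→C a: +{d}
  S via S→a b: +{a}
  S via S→b A: +{b}
  FIRST(S)={a,b,d}  FIRST(A)={c}  FIRST(B)={a}  FIRST(C)={d}
round 2:
  A via A→C S: +{d}
  A via A→S C d: +{a,b}
  C via C→S: +{a,b}
  FIRST(S)={a,b,d}  FIRST(A)={a,b,c,d}  FIRST(B)={a}  FIRST(C)={a,b,d}
round 3: — fixpoint
  FIRST(S)={a,b,d}  FIRST(A)={a,b,c,d}  FIRST(B)={a}  FIRST(C)={a,b,d}

FIRST(A) = ["a", "b", "c", "d"]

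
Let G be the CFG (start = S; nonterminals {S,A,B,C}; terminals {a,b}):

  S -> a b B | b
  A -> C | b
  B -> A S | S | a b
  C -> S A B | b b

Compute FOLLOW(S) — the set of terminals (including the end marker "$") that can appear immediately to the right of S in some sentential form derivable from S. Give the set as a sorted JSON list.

Compute FIRST by fixpoint:
pass 1:
  A via A→b: +{b}
  B via B→A S: +{b}
  B via B→a b: +{a}
  C via C→b b: +{b}
  S via S→a b B: +{a}
  S via S→b: +{b}
  FIRST(S)={a,b}  FIRST(A)={b}  FIRST(B)={a,b}  FIRST(C)={b}
pass 2:
  C via C→S A B: +{a}
  FIRST(S)={a,b}  FIRST(A)={b}  FIRST(B)={a,b}  FIRST(C)={a,b}
pass 3:
  A via A→C: +{a}
  FIRST(S)={a,b}  FIRST(A)={a,b}  FIRST(B)={a,b}  FIRST(C)={a,b}
pass 4: (no change)
  FIRST(S)={a,b}  FIRST(A)={a,b}  FIRST(B)={a,b}  FIRST(C)={a,b}

FOLLOW sets:
initialize: $ ∈ FOLLOW(S)
[1]
  B→A S: FOLLOW(A) ⊇ FIRST(S) = {a,b}; new: +{a,b}
  C→S A B: FOLLOW(S) ⊇ FIRST(A) = {a,b}; new: +{a,b}
  S→a b B: FOLLOW(B) ⊇ FOLLOW(S) ⊇ {$,a,b}; new: +{$,a,b}
  S: {$,a,b}  A: {a,b}  B: {$,a,b}  C: {}
[2]
  A→C: FOLLOW(C) ⊇ FOLLOW(A) ⊇ {a,b}; new: +{a,b}
  S: {$,a,b}  A: {a,b}  B: {$,a,b}  C: {a,b}
[3] — fixpoint
  S: {$,a,b}  A: {a,b}  B: {$,a,b}  C: {a,b}

FOLLOW(S) = ["$", "a", "b"]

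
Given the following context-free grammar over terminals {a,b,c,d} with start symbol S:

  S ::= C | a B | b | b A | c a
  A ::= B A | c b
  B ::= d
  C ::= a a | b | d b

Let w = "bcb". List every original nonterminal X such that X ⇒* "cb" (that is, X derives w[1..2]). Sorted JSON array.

Convert to CNF:
  S -> T0 T2 | T1 A | T2 B | T2 T2 | T3 T1 | b
  A -> B A | T0 T1
  B -> d
  C -> T2 T2 | T3 T1 | b
  T0 -> c
  T1 -> b
  T2 -> a
  T3 -> d

CYK fill — only the sub-triangle for w[1..2]:
  cell(1,1) c: {T0}  orig:{}
  cell(2,2) b: {C,S,T1}  orig:{C,S}
  cell(1,2) cb: {A}

Original NTs in T[1,2] deriving "cb": ["A"]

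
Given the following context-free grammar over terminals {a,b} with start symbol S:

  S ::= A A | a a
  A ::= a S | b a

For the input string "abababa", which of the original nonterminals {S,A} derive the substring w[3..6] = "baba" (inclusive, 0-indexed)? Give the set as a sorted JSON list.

CNF form of G:
  S -> A A | T0 T0
  A -> T0 S | T1 T0
  T0 -> a
  T1 -> b

CYK fill (cells [i..j] with 3 ≤ i ≤ j ≤ 6 only):
  cell(3,3) b: {T1}  orig:{}
  cell(4,4) a: {T0}  orig:{}
  cell(5,5) b: {T1}  orig:{}
  cell(6,6) a: {T0}  orig:{}
  cell(3,4) ba: {A}
  cell(4,5) ab: ∅
  cell(5,6) ba: {A}
  cell(3,5) bab: ∅
  cell(4,6) aba: ∅
  cell(3,6) baba: {S}

Original NTs in T[3,6] deriving "baba": ["S"]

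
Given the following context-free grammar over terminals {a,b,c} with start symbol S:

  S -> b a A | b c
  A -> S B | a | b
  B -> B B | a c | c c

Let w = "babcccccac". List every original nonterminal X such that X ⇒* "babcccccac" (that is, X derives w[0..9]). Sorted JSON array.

CNF form of G:
  S -> T2 T1 | T2 X3
  A -> S B | a | b
  B -> B B | T0 T1 | T1 T1
  T0 -> a
  T1 -> c
  T2 -> b
  X3 -> T0 A

CYK fill (cells [i..j] with 0 ≤ i ≤ j ≤ 9 only):
  [0..0]={A,T2}  "b"  orig:{A}
  [1..1]={A,T0}  "a"  orig:{A}
  [2..2]={A,T2}  "b"  orig:{A}
  [3..3]={T1}  "c"  orig:{}
  [4..4]={T1}  "c"  orig:{}
  [5..5]={T1}  "c"  orig:{}
  [6..6]={T1}  "c"  orig:{}
  [7..7]={T1}  "c"  orig:{}
  [8..8]={A,T0}  "a"  orig:{A}
  [9..9]={T1}  "c"  orig:{}
  [0..1]=∅  "ba"
  [1..2]={X3}  "ab"  orig:{}
  [2..3]={S}  "bc"
  [3..4]={B}  "cc"
  [4..5]={B}  "cc"
  [5..6]={B}  "cc"
  [6..7]={B}  "cc"
  [7..8]=∅  "ca"
  [8..9]={B}  "ac"
  [0..2]={S}  "bab"
  [1..3]=∅  "abc"
  [2..4]=∅  "bcc"
  [3..5]=∅  "ccc"
  [4..6]=∅  "ccc"
  [5..7]=∅  "ccc"
  [6..8]=∅  "cca"
  [7..9]=∅  "cac"
  [0..3]=∅  "babc"
  [1..4]=∅  "abcc"
  [2..5]={A}  "bccc"
  [3..6]={B}  "cccc"
  [4..7]={B}  "cccc"
  [5..8]=∅  "ccca"
  [6..9]={B}  "ccac"
  [0..4]={A}  "babcc"
  [1..5]={X3}  "abccc"  orig:{}
  [2..6]=∅  "bcccc"
  [3..7]=∅  "ccccc"
  [4..8]=∅  "cccca"
  [5..9]=∅  "cccac"
  [0..5]={S}  "babccc"
  [1..6]=∅  "abcccc"
  [2..7]={A}  "bccccc"
  [3..8]=∅  "ccccca"
  [4..9]={B}  "ccccac"
  [0..6]={A}  "babcccc"
  [1..7]={X3}  "abccccc"  orig:{}
  [2..8]=∅  "bccccca"
  [3..9]=∅  "cccccac"
  [0..7]={A,S}  "babccccc"
  [1..8]=∅  "abccccca"
  [2..9]={A}  "bcccccac"
  [0..8]=∅  "babccccca"
  [1..9]={X3}  "abcccccac"  orig:{}
  [0..9]={A,S}  "babcccccac"

Original NTs in T[0,9] deriving "babcccccac": ["A", "S"]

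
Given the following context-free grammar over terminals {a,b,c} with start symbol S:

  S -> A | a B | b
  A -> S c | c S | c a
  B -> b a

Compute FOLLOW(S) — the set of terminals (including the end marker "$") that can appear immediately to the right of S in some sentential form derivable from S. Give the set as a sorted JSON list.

FIRST sets, iterate to fixpoint:
round 1:
  A via A→c S: +{c}
  B via B→b a: +{b}
  S via S→A: +{c}
  S via S→a B: +{a}
  S via S→b: +{b}
  S: {a,b,c}  A: {c}  B: {b}
round 2:
  A via A→S c: +{a,b}
  S: {a,b,c}  A: {a,b,c}  B: {b}
round 3: (no change)
  S: {a,b,c}  A: {a,b,c}  B: {b}

Compute FOLLOW by fixpoint:
FOLLOW(S) := {$}
iter 1:
  A→S c: FOLLOW(S) ⊇ FIRST(c) = {c}; new: +{c}
  S→A: FOLLOW(A) ⊇ FOLLOW(S) ⊇ {$,c}; new: +{$,c}
  S→a B: FOLLOW(B) ⊇ FOLLOW(S) ⊇ {$,c}; new: +{$,c}
  FOLLOW(S)={$,c}  FOLLOW(A)={$,c}  FOLLOW(B)={$,c}
iter 2: (no change)
  FOLLOW(S)={$,c}  FOLLOW(A)={$,c}  FOLLOW(B)={$,c}

FOLLOW(S) = ["$", "c"]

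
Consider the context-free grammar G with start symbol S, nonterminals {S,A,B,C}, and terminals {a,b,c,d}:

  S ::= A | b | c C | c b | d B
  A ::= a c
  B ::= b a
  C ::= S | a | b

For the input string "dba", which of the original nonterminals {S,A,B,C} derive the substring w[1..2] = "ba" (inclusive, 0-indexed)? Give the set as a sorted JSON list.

Convert to CNF:
  S -> T0 T1 | T1 C | T1 T2 | T3 B | b
  A -> T0 T1
  B -> T2 T0
  C -> T0 T1 | T1 C | T1 T2 | T3 B | a | b
  T0 -> a
  T1 -> c
  T2 -> b
  T3 -> d

Fill CYK table bottom-up, restricted to cells inside w[1..2]:
  cell(1,1) b: {C,S,T2}  orig:{C,S}
  cell(2,2) a: {C,T0}  orig:{C}
  cell(1,2) ba: {B}

Original NTs in T[1,2] deriving "ba": ["B"]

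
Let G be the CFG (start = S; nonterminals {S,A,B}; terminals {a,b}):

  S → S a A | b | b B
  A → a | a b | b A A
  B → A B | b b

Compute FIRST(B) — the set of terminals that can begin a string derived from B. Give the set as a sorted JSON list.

FIRST iteration:
round 1:
  A via A→a: +{a}
  A via A→b A A: +{b}
  B via B→A B: +{a,b}
  S via S→b: +{b}
  S: {b}  A: {a,b}  B: {a,b}
round 2: — fixpoint
  S: {b}  A: {a,b}  B: {a,b}

FIRST(B) = ["a", "b"]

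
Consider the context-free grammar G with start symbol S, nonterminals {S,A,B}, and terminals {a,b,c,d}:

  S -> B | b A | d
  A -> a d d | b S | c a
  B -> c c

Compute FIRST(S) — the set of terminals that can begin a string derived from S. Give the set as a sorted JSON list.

Compute FIRST by fixpoint:
round 1:
  A via A→a d d: +{a}
  A via A→b S: +{b}
  A via A→c a: +{c}
  B via B→c c: +{c}
  S via S→B: +{c}
  S via S→b A: +{b}
  S via S→d: +{d}
  S: {b,c,d}  A: {a,b,c}  B: {c}
round 2: — fixpoint
  S: {b,c,d}  A: {a,b,c}  B: {c}

FIRST(S) = ["b", "c", "d"]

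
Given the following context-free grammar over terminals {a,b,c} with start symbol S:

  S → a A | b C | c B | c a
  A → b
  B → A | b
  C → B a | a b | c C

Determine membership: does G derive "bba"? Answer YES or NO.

CNF form of G:
  S -> T0 A | T1 C | T2 B | T2 T0
  A -> b
  B -> b
  C -> B T0 | T0 T1 | T2 C
  T0 -> a
  T1 -> b
  T2 -> c

CYK table (by increasing span):
  [0..0]={A,B,T1}  "b"  orig:{A,B}
  [1..1]={A,B,T1}  "b"  orig:{A,B}
  [2..2]={T0}  "a"  orig:{}
  [0..1]=∅  "bb"
  [1..2]={C}  "ba"
  [0..2]={S}  "bba"

S ∈ T[0,2] ⇒ YES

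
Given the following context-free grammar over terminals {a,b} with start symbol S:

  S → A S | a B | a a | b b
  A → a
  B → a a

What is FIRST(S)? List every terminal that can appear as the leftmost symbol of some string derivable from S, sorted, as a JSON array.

Compute FIRST by fixpoint:
[1]
  A via A→a: +{a}
  B via B→a a: +{a}
  S via S→A S: +{a}
  S via S→b b: +{b}
  S: {a,b}  A: {a}  B: {a}
[2] (stable)
  S: {a,b}  A: {a}  B: {a}

FIRST(S) = ["a", "b"]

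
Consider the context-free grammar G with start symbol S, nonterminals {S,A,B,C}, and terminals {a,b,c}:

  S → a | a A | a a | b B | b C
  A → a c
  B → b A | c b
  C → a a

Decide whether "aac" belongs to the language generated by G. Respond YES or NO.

Convert to CNF:
  S -> T0 A | T0 T0 | T2 B | T2 C | a
  A -> T0 T1
  B -> T1 T2 | T2 A
  C -> T0 T0
  T0 -> a
  T1 -> c
  T2 -> b

CYK fill:
  cell(0,0) a: {S,T0}  orig:{S}
  cell(1,1) a: {S,T0}  orig:{S}
  cell(2,2) c: {T1}  orig:{}
  cell(0,1) aa: {C,S}
  cell(1,2) ac: {A}
  cell(0,2) aac: {S}

S ∈ T[0,2] ⇒ YES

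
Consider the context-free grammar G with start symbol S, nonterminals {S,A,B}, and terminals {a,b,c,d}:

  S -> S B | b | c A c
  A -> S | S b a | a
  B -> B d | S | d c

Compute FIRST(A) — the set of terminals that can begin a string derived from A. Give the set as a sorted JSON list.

Compute FIRST by fixpoint:
iter 1:
  A via A→a: +{a}
  B via B→d c: +{d}
  S via S→b: +{b}
  S via S→c A c: +{c}
  S: {b,c}  A: {a}  B: {d}
iter 2:
  A via A→S: +{b,c}
  B via B→S: +{b,c}
  S: {b,c}  A: {a,b,c}  B: {b,c,d}
iter 3: — fixpoint
  S: {b,c}  A: {a,b,c}  B: {b,c,d}

FIRST(A) = ["a", "b", "c"]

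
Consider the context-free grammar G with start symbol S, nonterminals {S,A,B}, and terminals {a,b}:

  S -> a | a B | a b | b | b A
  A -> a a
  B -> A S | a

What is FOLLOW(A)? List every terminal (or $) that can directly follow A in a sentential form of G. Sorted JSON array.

FIRST iteration:
pass 1:
  A via A→a a: +{a}
  B via B→A S: +{a}
  S via S→a: +{a}
  S via S→b: +{b}
  S: {a,b}  A: {a}  B: {a}
pass 2: (no change)
  S: {a,b}  A: {a}  B: {a}

FOLLOW sets:
seed FOLLOW(S) with $
[1]
  B→A S: FOLLOW(A) ⊇ FIRST(S) = {a,b}; new: +{a,b}
  S→a B: FOLLOW(B) ⊇ FOLLOW(S) ⊇ {$}; new: +{$}
  S→b A: FOLLOW(A) ⊇ FOLLOW(S) ⊇ {$}; new: +{$}
  S: {$}  A: {$,a,b}  B: {$}
[2] — fixpoint
  S: {$}  A: {$,a,b}  B: {$}

FOLLOW(A) = ["$", "a", "b"]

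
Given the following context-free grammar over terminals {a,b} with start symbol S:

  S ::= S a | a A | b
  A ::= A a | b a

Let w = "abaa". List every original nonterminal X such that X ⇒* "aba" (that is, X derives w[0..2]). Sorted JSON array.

CNF form of G:
  S -> S T0 | T0 A | b
  A -> A T0 | T1 T0
  T0 -> a
  T1 -> b

Fill CYK table bottom-up — only the sub-triangle for w[0..2]:
  T[0,0] 'a' = {T0}  orig:{}
  T[1,1] 'b' = {S,T1}  orig:{S}
  T[2,2] 'a' = {T0}  orig:{}
  T[0,1] 'ab' = ∅
  T[1,2] 'ba' = {A,S}
  T[0,2] 'aba' = {S}

Original NTs in T[0,2] deriving "aba": ["S"]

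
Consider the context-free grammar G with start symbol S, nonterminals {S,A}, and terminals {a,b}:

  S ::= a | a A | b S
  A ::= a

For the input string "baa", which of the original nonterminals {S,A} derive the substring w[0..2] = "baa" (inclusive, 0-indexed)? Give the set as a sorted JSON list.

CNF form of G:
  S -> T0 A | T1 S | a
  A -> a
  T0 -> a
  T1 -> b

Fill CYK table bottom-up — only the sub-triangle for w[0..2]:
  T[0,0] 'b' = {T1}  orig:{}
  T[1,1] 'a' = {A,S,T0}  orig:{A,S}
  T[2,2] 'a' = {A,S,T0}  orig:{A,S}
  T[0,1] 'ba' = {S}
  T[1,2] 'aa' = {S}
  T[0,2] 'baa' = {S}

Original NTs in T[0,2] deriving "baa": ["S"]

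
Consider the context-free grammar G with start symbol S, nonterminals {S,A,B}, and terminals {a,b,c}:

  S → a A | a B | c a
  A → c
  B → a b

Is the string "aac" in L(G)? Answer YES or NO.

CNF form of G:
  S -> T0 A | T0 B | T2 T0
  A -> c
  B -> T0 T1
  T0 -> a
  T1 -> b
  T2 -> c

CYK table (by increasing span):
  cell(0,0) a: {T0}  orig:{}
  cell(1,1) a: {T0}  orig:{}
  cell(2,2) c: {A,T2}  orig:{A}
  cell(0,1) aa: ∅
  cell(1,2) ac: {S}
  cell(0,2) aac: ∅

S ∉ T[0,2] ⇒ NO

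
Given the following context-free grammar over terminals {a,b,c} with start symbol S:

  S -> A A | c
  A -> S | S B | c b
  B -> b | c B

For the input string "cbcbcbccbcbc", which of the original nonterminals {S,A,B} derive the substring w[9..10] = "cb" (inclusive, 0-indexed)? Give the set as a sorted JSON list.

CNF form of G:
  S -> A A | c
  A -> A A | S B | T0 T1 | c
  B -> T0 B | b
  T0 -> c
  T1 -> b

CYK table (by increasing span) (cells [i..j] with 9 ≤ i ≤ j ≤ 10 only):
  [9..9]={A,S,T0}  "c"  orig:{A,S}
  [10..10]={B,T1}  "b"  orig:{B}
  [9..10]={A,B}  "cb"

Original NTs in T[9,10] deriving "cb": ["A", "B"]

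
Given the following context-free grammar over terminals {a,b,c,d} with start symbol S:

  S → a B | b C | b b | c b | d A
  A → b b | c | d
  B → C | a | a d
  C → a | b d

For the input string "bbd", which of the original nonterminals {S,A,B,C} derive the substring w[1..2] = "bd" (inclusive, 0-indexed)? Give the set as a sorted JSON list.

CNF form of G:
  S -> T0 C | T0 T0 | T1 B | T2 A | T3 T0
  A -> T0 T0 | c | d
  B -> T0 T2 | T1 T2 | a
  C -> T0 T2 | a
  T0 -> b
  T1 -> a
  T2 -> d
  T3 -> c

Fill CYK table bottom-up — only the sub-triangle for w[1..2]:
  cell(1,1) b: {T0}  orig:{}
  cell(2,2) d: {A,T2}  orig:{A}
  cell(1,2) bd: {B,C}

Original NTs in T[1,2] deriving "bd": ["B", "C"]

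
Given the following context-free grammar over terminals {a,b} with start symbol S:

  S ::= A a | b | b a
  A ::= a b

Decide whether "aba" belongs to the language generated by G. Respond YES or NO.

CNF form of G:
  S -> A T0 | T1 T0 | b
  A -> T0 T1
  T0 -> a
  T1 -> b

CYK fill:
  cell(0,0) a: {T0}  orig:{}
  cell(1,1) b: {S,T1}  orig:{S}
  cell(2,2) a: {T0}  orig:{}
  cell(0,1) ab: {A}
  cell(1,2) ba: {S}
  cell(0,2) aba: {S}

S ∈ T[0,2] ⇒ YES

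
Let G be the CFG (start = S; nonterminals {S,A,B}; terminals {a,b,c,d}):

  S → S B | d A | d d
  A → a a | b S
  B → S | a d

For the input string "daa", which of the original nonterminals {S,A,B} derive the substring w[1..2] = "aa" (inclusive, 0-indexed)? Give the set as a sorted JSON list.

Convert to CNF:
  S -> S B | T2 A | T2 T2
  A -> T0 T0 | T1 S
  B -> S B | T0 T2 | T2 A | T2 T2
  T0 -> a
  T1 -> b
  T2 -> d

CYK table (by increasing span) (cells [i..j] with 1 ≤ i ≤ j ≤ 2 only):
  [1..1]={T0}  "a"  orig:{}
  [2..2]={T0}  "a"  orig:{}
  [1..2]={A}  "aa"

Original NTs in T[1,2] deriving "aa": ["A"]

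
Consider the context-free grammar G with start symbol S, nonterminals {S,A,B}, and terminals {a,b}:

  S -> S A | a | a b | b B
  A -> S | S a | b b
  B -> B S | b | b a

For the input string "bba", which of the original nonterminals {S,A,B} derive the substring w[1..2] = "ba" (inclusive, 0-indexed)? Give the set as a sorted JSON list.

CNF form of G:
  S -> S A | T0 T1 | T1 B | a
  A -> S A | S T0 | T0 T1 | T1 B | T1 T1 | a
  B -> B S | T1 T0 | b
  T0 -> a
  T1 -> b

Fill CYK table bottom-up — only the sub-triangle for w[1..2]:
  T[1,1] 'b' = {B,T1}  orig:{B}
  T[2,2] 'a' = {A,S,T0}  orig:{A,S}
  T[1,2] 'ba' = {B}

Original NTs in T[1,2] deriving "ba": ["B"]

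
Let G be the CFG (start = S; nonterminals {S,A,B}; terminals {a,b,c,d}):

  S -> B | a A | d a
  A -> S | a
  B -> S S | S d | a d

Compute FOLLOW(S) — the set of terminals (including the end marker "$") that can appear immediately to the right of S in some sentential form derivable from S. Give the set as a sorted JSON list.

Compute FIRST by fixpoint:
[1]
  A via A→a: +{a}
  B via B→a d: +{a}
  S via S→B: +{a}
  S via S→d a: +{d}
  FIRST[S]={a,d}  FIRST[A]={a}  FIRST[B]={a}
[2]
  A via A→S: +{d}
  B via B→S S: +{d}
  FIRST[S]={a,d}  FIRST[A]={a,d}  FIRST[B]={a,d}
[3] done
  FIRST[S]={a,d}  FIRST[A]={a,d}  FIRST[B]={a,d}

FOLLOW sets:
initialize: $ ∈ FOLLOW(S)
pass 1:
  B→S S: FOLLOW(S) ⊇ FIRST(S) = {a,d}; new: +{a,d}
  S→B: FOLLOW(B) ⊇ FOLLOW(S) ⊇ {$,a,d}; new: +{$,a,d}
  S→a A: FOLLOW(A) ⊇ FOLLOW(S) ⊇ {$,a,d}; new: +{$,a,d}
  FOLLOW(S)={$,a,d}  FOLLOW(A)={$,a,d}  FOLLOW(B)={$,a,d}
pass 2: (stable)
  FOLLOW(S)={$,a,d}  FOLLOW(A)={$,a,d}  FOLLOW(B)={$,a,d}

FOLLOW(S) = ["$", "a", "d"]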